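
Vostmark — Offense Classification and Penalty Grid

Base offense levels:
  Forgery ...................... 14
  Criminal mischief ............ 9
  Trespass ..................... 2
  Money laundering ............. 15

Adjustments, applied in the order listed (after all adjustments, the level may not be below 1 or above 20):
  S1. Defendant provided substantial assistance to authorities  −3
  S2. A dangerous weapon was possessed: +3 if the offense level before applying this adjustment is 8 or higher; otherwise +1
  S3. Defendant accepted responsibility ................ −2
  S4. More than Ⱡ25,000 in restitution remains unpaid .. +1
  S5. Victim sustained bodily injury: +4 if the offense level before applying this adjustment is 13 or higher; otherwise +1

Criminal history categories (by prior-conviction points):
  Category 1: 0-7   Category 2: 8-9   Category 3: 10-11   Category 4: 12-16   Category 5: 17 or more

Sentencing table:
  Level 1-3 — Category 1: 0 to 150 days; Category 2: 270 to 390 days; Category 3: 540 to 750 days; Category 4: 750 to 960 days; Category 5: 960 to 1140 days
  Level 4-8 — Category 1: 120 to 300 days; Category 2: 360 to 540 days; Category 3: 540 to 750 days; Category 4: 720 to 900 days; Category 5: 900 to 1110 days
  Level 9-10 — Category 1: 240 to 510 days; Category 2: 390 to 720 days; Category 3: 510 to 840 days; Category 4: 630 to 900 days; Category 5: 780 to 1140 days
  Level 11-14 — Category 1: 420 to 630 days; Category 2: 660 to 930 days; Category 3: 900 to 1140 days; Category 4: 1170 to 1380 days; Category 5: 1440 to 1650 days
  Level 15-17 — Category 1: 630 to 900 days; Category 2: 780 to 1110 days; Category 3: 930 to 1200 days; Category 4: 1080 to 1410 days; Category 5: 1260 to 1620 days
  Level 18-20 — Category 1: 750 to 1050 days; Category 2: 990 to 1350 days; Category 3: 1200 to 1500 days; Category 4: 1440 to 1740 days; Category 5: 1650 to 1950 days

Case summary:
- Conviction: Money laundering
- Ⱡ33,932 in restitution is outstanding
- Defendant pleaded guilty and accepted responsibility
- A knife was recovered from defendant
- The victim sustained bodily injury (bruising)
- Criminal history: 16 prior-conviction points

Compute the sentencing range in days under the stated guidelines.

Base offense level for money laundering: 15.
S2 applies (level before this adjustment is 15 ≥ 8, so +3): 15 + 3 = 18.
S3 applies: 18 − 2 = 16.
S4 applies: 16 + 1 = 17.
S5 applies (level before this adjustment is 17 ≥ 13, so +4): 17 + 4 = 21.
Level 21 exceeds the maximum of 20; capped at 20.
Final offense level: 20.
Criminal history: 16 prior points → Category 4 (12-16).
Level 20 falls in the 18-20 band.
Grid: Level 18-20 × Category 4 = 1440-1740 days.

1440-1740 days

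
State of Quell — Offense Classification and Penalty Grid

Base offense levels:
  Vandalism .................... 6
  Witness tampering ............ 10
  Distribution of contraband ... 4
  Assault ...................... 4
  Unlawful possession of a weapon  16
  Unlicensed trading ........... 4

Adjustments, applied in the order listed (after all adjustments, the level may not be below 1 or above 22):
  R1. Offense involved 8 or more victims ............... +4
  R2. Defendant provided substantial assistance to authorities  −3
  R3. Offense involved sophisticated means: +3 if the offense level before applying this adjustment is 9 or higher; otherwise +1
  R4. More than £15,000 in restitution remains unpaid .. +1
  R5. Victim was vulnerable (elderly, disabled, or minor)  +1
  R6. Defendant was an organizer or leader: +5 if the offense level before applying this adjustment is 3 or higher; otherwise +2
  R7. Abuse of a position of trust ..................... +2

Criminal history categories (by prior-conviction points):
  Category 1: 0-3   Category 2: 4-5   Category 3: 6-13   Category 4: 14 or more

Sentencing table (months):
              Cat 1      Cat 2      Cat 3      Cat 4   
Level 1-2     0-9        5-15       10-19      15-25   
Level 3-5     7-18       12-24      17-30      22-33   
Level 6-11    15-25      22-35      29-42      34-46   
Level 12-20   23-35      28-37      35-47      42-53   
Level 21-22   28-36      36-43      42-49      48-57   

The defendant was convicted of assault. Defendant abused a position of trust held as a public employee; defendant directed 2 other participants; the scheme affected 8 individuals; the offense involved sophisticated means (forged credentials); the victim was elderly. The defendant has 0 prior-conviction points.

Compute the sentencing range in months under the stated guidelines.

Base offense level for assault: 4.
R1 applies: 4 + 4 = 8.
R3 applies (level before this adjustment is 8 < 9, so +1): 8 + 1 = 9.
R4 does not apply.
R5 applies: 9 + 1 = 10.
R6 applies (level before this adjustment is 10 ≥ 3, so +5): 10 + 5 = 15.
R7 applies: 15 + 2 = 17.
Final offense level: 17.
Criminal history: 0 prior points → Category 1 (0-3).
Level 17 falls in the 12-20 band.
Grid: Level 12-20 × Category 1 = 23-35 months.

23-35 months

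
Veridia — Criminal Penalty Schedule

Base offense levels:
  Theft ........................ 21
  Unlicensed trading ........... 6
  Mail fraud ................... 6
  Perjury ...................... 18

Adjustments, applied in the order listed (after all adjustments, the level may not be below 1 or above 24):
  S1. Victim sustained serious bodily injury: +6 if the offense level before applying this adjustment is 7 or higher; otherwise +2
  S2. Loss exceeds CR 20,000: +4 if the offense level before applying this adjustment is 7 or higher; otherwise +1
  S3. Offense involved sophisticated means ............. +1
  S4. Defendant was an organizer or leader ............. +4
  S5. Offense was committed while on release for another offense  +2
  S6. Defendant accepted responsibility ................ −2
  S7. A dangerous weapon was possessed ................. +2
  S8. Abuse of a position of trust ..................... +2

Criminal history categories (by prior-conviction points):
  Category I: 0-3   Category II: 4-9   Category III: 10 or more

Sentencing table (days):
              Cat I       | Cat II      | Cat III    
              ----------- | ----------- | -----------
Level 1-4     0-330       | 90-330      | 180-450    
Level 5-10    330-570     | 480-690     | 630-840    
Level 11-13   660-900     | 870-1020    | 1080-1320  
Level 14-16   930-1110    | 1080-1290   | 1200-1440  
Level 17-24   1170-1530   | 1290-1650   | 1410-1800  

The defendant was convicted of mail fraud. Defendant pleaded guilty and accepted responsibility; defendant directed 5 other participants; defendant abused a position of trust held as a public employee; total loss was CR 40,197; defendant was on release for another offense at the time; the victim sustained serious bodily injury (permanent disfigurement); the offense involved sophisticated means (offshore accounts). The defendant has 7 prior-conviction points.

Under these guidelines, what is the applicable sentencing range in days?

Base offense level for mail fraud: 6.
S1 applies (level before this adjustment is 6 < 7, so +2): 6 + 2 = 8.
S2 applies (level before this adjustment is 8 ≥ 7, so +4): 8 + 4 = 12.
S3 applies: 12 + 1 = 13.
S4 applies: 13 + 4 = 17.
S5 applies: 17 + 2 = 19.
S6 applies: 19 − 2 = 17.
S8 applies: 17 + 2 = 19.
Final offense level: 19.
Criminal history: 7 prior points → Category II (4-9).
Level 19 falls in the 17-24 band.
Grid: Level 17-24 × Category II = 1290-1650 days.

1290-1650 days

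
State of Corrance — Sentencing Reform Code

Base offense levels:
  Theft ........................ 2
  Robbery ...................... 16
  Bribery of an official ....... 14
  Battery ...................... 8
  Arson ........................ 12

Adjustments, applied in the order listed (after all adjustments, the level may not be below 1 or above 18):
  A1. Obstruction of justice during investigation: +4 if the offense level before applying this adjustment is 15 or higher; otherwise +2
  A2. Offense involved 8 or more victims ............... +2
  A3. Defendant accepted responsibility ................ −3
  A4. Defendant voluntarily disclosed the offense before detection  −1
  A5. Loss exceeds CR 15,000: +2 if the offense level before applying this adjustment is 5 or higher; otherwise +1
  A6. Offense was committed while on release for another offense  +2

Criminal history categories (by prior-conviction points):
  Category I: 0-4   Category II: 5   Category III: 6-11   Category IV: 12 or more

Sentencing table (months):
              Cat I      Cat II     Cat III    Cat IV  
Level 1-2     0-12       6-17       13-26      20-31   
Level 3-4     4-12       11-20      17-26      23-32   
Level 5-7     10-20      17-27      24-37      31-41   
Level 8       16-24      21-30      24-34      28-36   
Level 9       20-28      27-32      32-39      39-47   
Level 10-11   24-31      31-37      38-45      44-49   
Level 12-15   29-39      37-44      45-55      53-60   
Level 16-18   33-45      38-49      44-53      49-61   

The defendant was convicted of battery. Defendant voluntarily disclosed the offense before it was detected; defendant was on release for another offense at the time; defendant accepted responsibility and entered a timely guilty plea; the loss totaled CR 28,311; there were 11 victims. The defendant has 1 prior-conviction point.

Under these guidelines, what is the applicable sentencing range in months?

Base offense level for battery: 8.
A2 applies: 8 + 2 = 10.
A3 applies: 10 − 3 = 7.
A4 applies: 7 − 1 = 6.
A5 applies (level before this adjustment is 6 ≥ 5, so +2): 6 + 2 = 8.
A6 applies: 8 + 2 = 10.
Final offense level: 10.
Criminal history: 1 prior point → Category I (0-4).
Level 10 falls in the 10-11 band.
Grid: Level 10-11 × Category I = 24-31 months.

24-31 months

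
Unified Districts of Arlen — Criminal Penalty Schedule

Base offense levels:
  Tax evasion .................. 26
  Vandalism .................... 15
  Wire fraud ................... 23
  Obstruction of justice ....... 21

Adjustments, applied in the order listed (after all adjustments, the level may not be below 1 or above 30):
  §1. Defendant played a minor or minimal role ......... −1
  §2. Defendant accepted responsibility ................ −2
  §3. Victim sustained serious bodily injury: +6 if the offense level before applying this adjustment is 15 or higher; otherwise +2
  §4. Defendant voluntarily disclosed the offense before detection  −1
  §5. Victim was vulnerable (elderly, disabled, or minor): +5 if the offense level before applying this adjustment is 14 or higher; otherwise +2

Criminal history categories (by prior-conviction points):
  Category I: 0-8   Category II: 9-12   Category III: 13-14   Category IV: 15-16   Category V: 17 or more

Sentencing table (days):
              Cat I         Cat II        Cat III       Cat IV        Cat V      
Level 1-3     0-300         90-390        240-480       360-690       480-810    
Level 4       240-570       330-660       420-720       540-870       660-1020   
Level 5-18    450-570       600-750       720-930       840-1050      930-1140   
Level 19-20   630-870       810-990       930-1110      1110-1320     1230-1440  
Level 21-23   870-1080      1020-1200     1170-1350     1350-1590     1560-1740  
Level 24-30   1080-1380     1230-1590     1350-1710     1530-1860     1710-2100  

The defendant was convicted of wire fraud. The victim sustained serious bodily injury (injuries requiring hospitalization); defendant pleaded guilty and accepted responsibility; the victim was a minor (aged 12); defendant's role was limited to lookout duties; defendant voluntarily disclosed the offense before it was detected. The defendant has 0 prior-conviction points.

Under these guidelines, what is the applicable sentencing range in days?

Base offense level for wire fraud: 23.
§1 applies: 23 − 1 = 22.
§2 applies: 22 − 2 = 20.
§3 applies (level before this adjustment is 20 ≥ 15, so +6): 20 + 6 = 26.
§4 applies: 26 − 1 = 25.
§5 applies (level before this adjustment is 25 ≥ 14, so +5): 25 + 5 = 30.
Final offense level: 30.
Criminal history: 0 prior points → Category I (0-8).
Level 30 falls in the 24-30 band.
Grid: Level 24-30 × Category I = 1080-1380 days.

1080-1380 days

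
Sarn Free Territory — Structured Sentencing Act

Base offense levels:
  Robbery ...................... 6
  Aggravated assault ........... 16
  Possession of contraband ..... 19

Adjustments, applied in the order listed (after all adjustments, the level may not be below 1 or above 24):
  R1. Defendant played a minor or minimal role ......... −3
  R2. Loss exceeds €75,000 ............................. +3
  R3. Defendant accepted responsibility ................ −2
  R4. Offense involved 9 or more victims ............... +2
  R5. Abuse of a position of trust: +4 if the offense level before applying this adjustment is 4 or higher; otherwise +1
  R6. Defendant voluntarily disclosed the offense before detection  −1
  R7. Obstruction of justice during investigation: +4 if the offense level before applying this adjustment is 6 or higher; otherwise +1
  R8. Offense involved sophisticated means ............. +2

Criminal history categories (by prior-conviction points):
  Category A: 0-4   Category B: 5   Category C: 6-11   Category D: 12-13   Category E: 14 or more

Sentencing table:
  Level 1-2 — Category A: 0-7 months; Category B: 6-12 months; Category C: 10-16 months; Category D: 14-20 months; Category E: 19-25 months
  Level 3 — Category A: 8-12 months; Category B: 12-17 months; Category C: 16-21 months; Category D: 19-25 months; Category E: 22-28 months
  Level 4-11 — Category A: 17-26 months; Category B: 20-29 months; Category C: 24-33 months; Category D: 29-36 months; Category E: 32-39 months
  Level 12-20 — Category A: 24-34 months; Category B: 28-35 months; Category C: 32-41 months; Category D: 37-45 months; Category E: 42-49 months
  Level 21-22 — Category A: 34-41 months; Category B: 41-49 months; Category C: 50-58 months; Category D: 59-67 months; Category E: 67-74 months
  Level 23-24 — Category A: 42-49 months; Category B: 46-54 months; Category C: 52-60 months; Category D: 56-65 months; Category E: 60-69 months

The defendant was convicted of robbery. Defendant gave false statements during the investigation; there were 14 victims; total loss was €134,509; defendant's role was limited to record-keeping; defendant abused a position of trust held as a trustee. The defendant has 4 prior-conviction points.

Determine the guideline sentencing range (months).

Base offense level for robbery: 6.
R1 applies: 6 − 3 = 3.
R2 applies: 3 + 3 = 6.
R4 applies: 6 + 2 = 8.
R5 applies (level before this adjustment is 8 ≥ 4, so +4): 8 + 4 = 12.
R6 does not apply.
R7 applies (level before this adjustment is 12 ≥ 6, so +4): 12 + 4 = 16.
R8 does not apply.
Final offense level: 16.
Criminal history: 4 prior points → Category A (0-4).
Level 16 falls in the 12-20 band.
Grid: Level 12-20 × Category A = 24-34 months.

24-34 months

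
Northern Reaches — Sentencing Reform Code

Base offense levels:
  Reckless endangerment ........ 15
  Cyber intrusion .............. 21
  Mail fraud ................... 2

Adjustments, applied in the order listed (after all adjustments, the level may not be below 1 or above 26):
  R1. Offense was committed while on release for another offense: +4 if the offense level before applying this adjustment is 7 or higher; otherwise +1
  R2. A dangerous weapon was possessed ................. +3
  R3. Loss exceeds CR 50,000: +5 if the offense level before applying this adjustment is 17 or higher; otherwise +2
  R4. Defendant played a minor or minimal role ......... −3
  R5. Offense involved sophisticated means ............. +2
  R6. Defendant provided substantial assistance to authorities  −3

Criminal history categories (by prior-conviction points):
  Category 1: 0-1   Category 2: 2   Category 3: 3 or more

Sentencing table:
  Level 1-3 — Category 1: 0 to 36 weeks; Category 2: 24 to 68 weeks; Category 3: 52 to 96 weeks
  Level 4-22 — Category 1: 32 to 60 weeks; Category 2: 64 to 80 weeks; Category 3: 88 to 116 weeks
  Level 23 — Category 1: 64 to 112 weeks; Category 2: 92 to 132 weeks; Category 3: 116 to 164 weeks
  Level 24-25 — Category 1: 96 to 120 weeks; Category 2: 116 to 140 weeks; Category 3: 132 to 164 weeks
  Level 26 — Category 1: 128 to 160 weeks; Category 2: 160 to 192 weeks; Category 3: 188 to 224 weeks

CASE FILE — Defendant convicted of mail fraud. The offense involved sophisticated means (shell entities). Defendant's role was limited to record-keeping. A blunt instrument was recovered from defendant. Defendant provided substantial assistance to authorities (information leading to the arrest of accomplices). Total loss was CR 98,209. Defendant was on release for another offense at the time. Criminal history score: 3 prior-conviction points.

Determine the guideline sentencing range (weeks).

88-116 weeks

Base offense level for mail fraud: 2.
R1 applies (level before this adjustment is 2 < 7, so +1): 2 + 1 = 3.
R2 applies: 3 + 3 = 6.
R3 applies (level before this adjustment is 6 < 17, so +2): 6 + 2 = 8.
R4 applies: 8 − 3 = 5.
R5 applies: 5 + 2 = 7.
R6 applies: 7 − 3 = 4.
Final offense level: 4.
Criminal history: 3 prior points → Category 3 (3+).
Level 4 falls in the 4-22 band.
Grid: Level 4-22 × Category 3 = 88-116 weeks.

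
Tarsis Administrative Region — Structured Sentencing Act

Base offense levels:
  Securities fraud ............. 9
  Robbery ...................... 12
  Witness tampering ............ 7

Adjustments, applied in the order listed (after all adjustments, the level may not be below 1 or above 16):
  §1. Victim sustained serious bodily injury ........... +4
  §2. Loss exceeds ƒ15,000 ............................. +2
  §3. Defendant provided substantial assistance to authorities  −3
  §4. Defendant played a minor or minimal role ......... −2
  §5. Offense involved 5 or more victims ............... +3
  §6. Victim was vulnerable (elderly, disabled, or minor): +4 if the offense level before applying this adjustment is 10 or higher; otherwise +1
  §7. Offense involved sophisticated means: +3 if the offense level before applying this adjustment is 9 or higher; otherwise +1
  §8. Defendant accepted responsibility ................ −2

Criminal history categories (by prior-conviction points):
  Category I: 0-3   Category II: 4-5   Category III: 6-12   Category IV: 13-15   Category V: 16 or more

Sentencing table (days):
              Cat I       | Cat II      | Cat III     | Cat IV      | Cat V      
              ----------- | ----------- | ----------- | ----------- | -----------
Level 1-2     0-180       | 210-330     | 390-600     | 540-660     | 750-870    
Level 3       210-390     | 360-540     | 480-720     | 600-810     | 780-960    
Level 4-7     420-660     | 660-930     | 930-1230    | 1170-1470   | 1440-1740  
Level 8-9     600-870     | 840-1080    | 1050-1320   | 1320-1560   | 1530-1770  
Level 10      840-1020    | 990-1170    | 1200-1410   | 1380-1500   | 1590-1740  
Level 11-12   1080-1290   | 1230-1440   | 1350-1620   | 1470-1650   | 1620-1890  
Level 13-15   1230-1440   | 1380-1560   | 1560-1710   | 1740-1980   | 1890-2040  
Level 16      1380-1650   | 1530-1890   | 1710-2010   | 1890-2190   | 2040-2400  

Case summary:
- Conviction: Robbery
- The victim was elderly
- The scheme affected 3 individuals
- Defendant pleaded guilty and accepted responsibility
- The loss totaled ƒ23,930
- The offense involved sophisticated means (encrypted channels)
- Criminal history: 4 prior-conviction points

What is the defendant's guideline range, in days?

1530-1890 days

Base offense level for robbery: 12.
§2 applies: 12 + 2 = 14.
§3 does not apply.
§5 does not apply.
§6 applies (level before this adjustment is 14 ≥ 10, so +4): 14 + 4 = 18.
§7 applies (level before this adjustment is 18 ≥ 9, so +3): 18 + 3 = 21.
§8 applies: 21 − 2 = 19.
Level 19 exceeds the maximum of 16; capped at 16.
Final offense level: 16.
Criminal history: 4 prior points → Category II (4-5).
Level 16 falls in the 16 band.
Grid: Level 16 × Category II = 1530-1890 days.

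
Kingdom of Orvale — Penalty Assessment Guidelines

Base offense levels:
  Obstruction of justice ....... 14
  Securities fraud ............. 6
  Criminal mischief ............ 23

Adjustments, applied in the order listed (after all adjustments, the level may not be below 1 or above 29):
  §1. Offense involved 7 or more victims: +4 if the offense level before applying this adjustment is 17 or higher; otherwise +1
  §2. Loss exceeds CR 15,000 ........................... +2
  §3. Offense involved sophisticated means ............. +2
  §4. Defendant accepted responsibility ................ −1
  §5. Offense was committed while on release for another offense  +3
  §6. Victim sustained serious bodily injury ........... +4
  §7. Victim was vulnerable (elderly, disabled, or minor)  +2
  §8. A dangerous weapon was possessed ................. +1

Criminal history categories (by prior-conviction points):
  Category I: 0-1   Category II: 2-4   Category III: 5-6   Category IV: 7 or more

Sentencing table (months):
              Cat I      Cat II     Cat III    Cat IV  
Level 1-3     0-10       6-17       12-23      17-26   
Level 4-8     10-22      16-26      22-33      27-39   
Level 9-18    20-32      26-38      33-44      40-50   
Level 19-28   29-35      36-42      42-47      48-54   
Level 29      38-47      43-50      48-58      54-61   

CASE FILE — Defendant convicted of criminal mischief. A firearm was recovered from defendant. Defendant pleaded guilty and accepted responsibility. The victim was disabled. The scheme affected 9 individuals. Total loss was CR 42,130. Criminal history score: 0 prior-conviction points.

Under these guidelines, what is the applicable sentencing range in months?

Base offense level for criminal mischief: 23.
§1 applies (level before this adjustment is 23 ≥ 17, so +4): 23 + 4 = 27.
§2 applies: 27 + 2 = 29.
§3 does not apply.
§4 applies: 29 − 1 = 28.
§6 does not apply.
§7 applies: 28 + 2 = 30.
§8 applies: 30 + 1 = 31.
Level 31 exceeds the maximum of 29; capped at 29.
Final offense level: 29.
Criminal history: 0 prior points → Category I (0-1).
Level 29 falls in the 29 band.
Grid: Level 29 × Category I = 38-47 months.

38-47 months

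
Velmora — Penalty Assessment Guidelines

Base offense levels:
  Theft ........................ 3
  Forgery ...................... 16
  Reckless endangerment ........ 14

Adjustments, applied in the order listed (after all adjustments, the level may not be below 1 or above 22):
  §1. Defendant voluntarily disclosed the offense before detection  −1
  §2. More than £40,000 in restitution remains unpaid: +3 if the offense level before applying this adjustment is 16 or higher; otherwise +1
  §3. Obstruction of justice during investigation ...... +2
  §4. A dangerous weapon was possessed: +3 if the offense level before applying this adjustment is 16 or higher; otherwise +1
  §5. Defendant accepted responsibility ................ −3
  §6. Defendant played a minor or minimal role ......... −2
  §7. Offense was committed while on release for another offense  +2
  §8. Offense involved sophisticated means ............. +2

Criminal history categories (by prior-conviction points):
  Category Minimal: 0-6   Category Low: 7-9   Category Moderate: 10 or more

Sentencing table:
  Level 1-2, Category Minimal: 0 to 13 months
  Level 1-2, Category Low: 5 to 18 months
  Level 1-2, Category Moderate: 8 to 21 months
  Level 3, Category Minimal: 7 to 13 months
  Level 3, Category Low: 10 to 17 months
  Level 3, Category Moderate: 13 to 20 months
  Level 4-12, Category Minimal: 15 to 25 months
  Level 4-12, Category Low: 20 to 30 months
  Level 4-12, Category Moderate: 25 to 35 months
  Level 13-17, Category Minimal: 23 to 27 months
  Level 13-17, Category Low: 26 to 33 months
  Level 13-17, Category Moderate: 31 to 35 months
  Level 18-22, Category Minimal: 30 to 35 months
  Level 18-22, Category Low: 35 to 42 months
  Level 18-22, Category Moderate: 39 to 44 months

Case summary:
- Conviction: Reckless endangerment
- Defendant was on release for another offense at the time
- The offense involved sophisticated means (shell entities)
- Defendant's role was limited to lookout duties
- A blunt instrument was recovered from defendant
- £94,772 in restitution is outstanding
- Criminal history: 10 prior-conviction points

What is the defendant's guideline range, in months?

Base offense level for reckless endangerment: 14.
§2 applies (level before this adjustment is 14 < 16, so +1): 14 + 1 = 15.
§4 applies (level before this adjustment is 15 < 16, so +1): 15 + 1 = 16.
§6 applies: 16 − 2 = 14.
§7 applies: 14 + 2 = 16.
§8 applies: 16 + 2 = 18.
Final offense level: 18.
Criminal history: 10 prior points → Category Moderate (10+).
Level 18 falls in the 18-22 band.
Grid: Level 18-22 × Category Moderate = 39-44 months.

39-44 months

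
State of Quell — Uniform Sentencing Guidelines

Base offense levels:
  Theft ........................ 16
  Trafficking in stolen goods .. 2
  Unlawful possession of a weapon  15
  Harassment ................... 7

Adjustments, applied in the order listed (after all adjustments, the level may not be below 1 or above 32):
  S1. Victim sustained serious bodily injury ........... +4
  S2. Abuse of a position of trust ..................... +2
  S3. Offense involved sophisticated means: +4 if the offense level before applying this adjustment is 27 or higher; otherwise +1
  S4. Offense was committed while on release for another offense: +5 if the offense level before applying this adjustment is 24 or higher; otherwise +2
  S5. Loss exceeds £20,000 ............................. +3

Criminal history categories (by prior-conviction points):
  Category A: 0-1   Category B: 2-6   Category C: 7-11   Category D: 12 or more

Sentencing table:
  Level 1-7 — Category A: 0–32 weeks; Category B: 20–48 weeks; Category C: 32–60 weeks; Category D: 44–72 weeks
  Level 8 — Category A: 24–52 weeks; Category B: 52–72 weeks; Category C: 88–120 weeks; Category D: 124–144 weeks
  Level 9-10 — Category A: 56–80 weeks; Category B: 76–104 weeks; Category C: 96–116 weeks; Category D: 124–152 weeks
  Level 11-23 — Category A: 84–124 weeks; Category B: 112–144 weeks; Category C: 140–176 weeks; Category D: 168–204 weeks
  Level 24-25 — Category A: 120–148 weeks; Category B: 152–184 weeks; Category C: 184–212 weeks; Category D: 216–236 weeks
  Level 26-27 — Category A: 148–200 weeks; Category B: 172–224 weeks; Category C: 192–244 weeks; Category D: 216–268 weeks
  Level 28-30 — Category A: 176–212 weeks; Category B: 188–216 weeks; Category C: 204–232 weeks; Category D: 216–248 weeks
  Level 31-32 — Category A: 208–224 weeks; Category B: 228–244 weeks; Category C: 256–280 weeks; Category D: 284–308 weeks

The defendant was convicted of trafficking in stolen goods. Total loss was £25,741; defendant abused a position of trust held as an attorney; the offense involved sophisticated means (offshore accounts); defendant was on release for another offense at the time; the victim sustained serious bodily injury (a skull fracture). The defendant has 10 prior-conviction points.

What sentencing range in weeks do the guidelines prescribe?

140-176 weeks

Base offense level for trafficking in stolen goods: 2.
S1 applies: 2 + 4 = 6.
S2 applies: 6 + 2 = 8.
S3 applies (level before this adjustment is 8 < 27, so +1): 8 + 1 = 9.
S4 applies (level before this adjustment is 9 < 24, so +2): 9 + 2 = 11.
S5 applies: 11 + 3 = 14.
Final offense level: 14.
Criminal history: 10 prior points → Category C (7-11).
Level 14 falls in the 11-23 band.
Grid: Level 11-23 × Category C = 140-176 weeks.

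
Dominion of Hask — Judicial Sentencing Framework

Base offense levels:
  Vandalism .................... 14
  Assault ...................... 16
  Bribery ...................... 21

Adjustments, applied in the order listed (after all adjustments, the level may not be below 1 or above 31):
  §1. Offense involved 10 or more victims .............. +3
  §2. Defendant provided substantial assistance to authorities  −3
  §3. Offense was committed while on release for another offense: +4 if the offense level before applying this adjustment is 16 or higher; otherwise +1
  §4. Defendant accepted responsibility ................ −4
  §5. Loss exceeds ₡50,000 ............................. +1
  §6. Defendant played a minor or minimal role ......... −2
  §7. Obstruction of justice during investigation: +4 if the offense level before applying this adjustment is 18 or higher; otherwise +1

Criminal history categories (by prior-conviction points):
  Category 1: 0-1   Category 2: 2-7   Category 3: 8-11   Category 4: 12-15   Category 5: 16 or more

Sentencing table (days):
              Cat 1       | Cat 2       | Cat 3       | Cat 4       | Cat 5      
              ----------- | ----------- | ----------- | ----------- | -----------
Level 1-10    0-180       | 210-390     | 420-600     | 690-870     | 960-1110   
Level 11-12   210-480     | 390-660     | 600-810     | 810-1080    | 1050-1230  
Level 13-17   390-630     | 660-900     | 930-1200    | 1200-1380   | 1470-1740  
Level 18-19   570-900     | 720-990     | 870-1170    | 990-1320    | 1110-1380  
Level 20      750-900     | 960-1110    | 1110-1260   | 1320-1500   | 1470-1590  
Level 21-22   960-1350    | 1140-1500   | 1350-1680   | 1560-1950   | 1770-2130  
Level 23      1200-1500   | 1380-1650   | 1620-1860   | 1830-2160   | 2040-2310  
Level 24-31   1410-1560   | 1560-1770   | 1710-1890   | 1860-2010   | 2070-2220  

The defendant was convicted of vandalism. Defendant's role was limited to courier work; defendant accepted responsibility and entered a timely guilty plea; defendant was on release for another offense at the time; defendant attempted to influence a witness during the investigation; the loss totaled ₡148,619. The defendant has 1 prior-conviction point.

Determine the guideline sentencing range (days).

Base offense level for vandalism: 14.
§1 does not apply.
§2 does not apply.
§3 applies (level before this adjustment is 14 < 16, so +1): 14 + 1 = 15.
§4 applies: 15 − 4 = 11.
§5 applies: 11 + 1 = 12.
§6 applies: 12 − 2 = 10.
§7 applies (level before this adjustment is 10 < 18, so +1): 10 + 1 = 11.
Final offense level: 11.
Criminal history: 1 prior point → Category 1 (0-1).
Level 11 falls in the 11-12 band.
Grid: Level 11-12 × Category 1 = 210-480 days.

210-480 days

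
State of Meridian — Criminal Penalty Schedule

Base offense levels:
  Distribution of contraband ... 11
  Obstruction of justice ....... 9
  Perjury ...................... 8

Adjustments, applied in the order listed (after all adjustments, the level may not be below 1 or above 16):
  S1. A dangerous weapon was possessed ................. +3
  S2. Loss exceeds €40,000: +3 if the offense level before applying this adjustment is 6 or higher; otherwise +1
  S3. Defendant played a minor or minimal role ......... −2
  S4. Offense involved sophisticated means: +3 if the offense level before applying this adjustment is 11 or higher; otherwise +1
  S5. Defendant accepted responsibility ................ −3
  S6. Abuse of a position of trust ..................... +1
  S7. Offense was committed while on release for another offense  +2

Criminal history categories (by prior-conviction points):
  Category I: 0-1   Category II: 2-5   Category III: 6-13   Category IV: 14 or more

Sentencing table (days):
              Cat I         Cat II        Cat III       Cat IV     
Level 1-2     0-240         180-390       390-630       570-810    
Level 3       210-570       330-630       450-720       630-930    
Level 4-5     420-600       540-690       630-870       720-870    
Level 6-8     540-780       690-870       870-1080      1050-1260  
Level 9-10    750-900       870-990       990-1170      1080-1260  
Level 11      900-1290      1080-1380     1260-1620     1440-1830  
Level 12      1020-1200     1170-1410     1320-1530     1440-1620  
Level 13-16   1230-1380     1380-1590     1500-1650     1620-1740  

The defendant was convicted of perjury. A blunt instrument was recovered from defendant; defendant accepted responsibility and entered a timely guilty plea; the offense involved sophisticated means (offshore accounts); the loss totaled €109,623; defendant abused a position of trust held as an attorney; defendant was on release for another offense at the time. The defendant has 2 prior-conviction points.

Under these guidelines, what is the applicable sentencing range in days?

Base offense level for perjury: 8.
S1 applies: 8 + 3 = 11.
S2 applies (level before this adjustment is 11 ≥ 6, so +3): 11 + 3 = 14.
S4 applies (level before this adjustment is 14 ≥ 11, so +3): 14 + 3 = 17.
S5 applies: 17 − 3 = 14.
S6 applies: 14 + 1 = 15.
S7 applies: 15 + 2 = 17.
Level 17 exceeds the maximum of 16; capped at 16.
Final offense level: 16.
Criminal history: 2 prior points → Category II (2-5).
Level 16 falls in the 13-16 band.
Grid: Level 13-16 × Category II = 1380-1590 days.

1380-1590 days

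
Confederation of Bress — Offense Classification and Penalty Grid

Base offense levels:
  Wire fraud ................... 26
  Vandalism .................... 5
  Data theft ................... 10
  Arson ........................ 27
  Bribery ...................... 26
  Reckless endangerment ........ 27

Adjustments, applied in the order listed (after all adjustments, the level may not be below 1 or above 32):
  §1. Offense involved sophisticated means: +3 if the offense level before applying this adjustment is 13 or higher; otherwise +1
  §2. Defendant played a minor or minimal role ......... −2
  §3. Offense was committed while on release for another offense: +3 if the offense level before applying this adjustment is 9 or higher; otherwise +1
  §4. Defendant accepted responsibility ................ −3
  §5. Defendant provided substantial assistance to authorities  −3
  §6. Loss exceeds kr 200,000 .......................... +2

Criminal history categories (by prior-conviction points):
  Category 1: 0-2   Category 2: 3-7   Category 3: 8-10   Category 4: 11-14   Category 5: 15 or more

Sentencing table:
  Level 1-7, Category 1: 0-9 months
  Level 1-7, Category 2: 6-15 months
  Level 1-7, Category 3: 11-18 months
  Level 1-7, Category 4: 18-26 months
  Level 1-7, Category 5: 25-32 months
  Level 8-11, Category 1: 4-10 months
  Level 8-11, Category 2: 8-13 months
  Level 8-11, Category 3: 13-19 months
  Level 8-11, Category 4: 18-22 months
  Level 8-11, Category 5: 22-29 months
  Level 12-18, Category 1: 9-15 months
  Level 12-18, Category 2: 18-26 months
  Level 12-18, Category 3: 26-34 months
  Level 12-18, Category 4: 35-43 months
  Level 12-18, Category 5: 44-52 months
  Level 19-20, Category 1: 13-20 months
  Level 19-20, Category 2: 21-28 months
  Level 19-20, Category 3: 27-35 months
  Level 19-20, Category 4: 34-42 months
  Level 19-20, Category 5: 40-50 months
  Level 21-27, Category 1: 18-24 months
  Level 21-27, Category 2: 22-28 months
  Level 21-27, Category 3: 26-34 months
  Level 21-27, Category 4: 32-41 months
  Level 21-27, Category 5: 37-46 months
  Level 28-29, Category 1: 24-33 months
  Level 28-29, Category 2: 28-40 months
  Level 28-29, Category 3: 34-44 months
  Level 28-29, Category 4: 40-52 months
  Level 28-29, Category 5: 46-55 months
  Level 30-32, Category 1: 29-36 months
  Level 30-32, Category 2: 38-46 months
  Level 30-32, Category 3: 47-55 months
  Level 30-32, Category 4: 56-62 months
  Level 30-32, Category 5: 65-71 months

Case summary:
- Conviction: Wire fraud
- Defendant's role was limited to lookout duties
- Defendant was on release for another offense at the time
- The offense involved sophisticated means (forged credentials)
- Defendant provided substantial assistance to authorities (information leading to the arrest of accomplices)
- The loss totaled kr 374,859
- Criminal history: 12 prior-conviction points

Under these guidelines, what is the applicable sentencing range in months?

40-52 months

Base offense level for wire fraud: 26.
§1 applies (level before this adjustment is 26 ≥ 13, so +3): 26 + 3 = 29.
§2 applies: 29 − 2 = 27.
§3 applies (level before this adjustment is 27 ≥ 9, so +3): 27 + 3 = 30.
§4 does not apply.
§5 applies: 30 − 3 = 27.
§6 applies: 27 + 2 = 29.
Final offense level: 29.
Criminal history: 12 prior points → Category 4 (11-14).
Level 29 falls in the 28-29 band.
Grid: Level 28-29 × Category 4 = 40-52 months.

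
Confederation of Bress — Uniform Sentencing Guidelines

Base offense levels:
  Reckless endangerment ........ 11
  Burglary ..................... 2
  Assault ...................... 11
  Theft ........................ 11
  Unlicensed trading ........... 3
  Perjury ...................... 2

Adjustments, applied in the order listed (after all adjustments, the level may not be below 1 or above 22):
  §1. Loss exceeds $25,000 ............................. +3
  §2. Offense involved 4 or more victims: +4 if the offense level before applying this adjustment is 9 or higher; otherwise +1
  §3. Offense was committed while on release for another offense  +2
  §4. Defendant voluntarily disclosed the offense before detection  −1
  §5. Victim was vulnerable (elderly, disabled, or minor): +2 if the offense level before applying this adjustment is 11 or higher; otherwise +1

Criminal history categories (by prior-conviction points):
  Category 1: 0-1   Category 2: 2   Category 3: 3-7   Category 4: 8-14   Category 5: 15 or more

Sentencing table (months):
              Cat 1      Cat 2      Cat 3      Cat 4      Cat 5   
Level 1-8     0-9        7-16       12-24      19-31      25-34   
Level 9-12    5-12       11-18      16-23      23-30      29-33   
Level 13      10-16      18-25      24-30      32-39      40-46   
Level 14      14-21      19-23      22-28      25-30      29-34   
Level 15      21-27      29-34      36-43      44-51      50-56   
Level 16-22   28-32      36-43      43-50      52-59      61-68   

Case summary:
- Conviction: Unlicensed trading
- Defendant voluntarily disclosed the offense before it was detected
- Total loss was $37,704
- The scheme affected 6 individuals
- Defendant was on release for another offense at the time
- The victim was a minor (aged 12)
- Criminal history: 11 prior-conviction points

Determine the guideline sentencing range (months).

Base offense level for unlicensed trading: 3.
§1 applies: 3 + 3 = 6.
§2 applies (level before this adjustment is 6 < 9, so +1): 6 + 1 = 7.
§3 applies: 7 + 2 = 9.
§4 applies: 9 − 1 = 8.
§5 applies (level before this adjustment is 8 < 11, so +1): 8 + 1 = 9.
Final offense level: 9.
Criminal history: 11 prior points → Category 4 (8-14).
Level 9 falls in the 9-12 band.
Grid: Level 9-12 × Category 4 = 23-30 months.

23-30 months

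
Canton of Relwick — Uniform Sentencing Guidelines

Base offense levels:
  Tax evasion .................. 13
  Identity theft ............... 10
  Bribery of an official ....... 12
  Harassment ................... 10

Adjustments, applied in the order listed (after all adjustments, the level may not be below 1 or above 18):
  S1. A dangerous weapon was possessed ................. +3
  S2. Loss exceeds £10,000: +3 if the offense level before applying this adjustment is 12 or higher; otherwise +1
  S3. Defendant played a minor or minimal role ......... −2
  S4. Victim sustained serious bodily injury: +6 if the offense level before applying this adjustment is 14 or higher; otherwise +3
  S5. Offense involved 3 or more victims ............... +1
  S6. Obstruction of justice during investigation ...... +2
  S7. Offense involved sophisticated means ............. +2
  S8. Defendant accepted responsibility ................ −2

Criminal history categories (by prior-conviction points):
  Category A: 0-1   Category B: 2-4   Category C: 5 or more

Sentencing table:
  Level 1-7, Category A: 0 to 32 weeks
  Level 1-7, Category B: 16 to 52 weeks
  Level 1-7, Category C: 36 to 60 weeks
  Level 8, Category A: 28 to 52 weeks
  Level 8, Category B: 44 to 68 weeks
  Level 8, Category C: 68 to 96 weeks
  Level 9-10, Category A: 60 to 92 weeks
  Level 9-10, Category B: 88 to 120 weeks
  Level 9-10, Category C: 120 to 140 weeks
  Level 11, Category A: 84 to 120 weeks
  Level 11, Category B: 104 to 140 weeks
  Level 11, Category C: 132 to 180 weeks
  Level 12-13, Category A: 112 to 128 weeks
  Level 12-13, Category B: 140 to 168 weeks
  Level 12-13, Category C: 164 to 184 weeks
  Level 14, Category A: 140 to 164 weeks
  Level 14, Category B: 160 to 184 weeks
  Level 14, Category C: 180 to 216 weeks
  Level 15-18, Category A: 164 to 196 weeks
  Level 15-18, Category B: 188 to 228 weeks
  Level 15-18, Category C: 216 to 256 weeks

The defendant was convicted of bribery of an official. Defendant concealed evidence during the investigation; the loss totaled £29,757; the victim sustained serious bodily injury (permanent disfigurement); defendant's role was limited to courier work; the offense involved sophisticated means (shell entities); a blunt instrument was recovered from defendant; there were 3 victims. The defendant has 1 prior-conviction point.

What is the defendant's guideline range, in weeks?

Base offense level for bribery of an official: 12.
S1 applies: 12 + 3 = 15.
S2 applies (level before this adjustment is 15 ≥ 12, so +3): 15 + 3 = 18.
S3 applies: 18 − 2 = 16.
S4 applies (level before this adjustment is 16 ≥ 14, so +6): 16 + 6 = 22.
S5 applies: 22 + 1 = 23.
S6 applies: 23 + 2 = 25.
S7 applies: 25 + 2 = 27.
Level 27 exceeds the maximum of 18; capped at 18.
Final offense level: 18.
Criminal history: 1 prior point → Category A (0-1).
Level 18 falls in the 15-18 band.
Grid: Level 15-18 × Category A = 164-196 weeks.

164-196 weeks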